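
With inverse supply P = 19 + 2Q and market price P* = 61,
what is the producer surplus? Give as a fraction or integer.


Minimum supply price (at Q=0): P_min = 19
Quantity supplied at P* = 61:
Q* = (61 - 19)/2 = 21
PS = (1/2) * Q* * (P* - P_min)
PS = (1/2) * 21 * (61 - 19)
PS = (1/2) * 21 * 42 = 441

441


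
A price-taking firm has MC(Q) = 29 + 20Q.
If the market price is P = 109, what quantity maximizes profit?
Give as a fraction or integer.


In perfect competition, profit is maximized where P = MC.
109 = 29 + 20Q
80 = 20Q
Q* = 80/20 = 4

4


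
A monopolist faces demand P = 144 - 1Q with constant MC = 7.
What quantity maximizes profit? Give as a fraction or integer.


TR = P*Q = (144 - 1Q)Q = 144Q - 1Q^2
MR = dTR/dQ = 144 - 2Q
Set MR = MC:
144 - 2Q = 7
137 = 2Q
Q* = 137/2 = 137/2

137/2


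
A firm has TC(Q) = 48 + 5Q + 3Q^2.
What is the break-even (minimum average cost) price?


AC(Q) = 48/Q + 5 + 3Q
To minimize: dAC/dQ = -48/Q^2 + 3 = 0
Q^2 = 48/3 = 16
Q* = 4
Min AC = 48/4 + 5 + 3*4
Min AC = 12 + 5 + 12 = 29

29


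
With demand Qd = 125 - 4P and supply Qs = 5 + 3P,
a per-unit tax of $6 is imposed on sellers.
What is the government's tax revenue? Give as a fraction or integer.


With tax on sellers, new supply: Qs' = 5 + 3(P - 6)
= 3P - 13
New equilibrium quantity:
Q_new = 323/7
Tax revenue = tax * Q_new = 6 * 323/7 = 1938/7

1938/7


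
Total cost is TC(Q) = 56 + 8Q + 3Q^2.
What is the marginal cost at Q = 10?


MC = dTC/dQ = 8 + 2*3*Q
At Q = 10:
MC = 8 + 6*10
MC = 8 + 60 = 68

68


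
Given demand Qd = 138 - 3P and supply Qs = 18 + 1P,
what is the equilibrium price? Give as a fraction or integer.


At equilibrium, Qd = Qs.
138 - 3P = 18 + 1P
138 - 18 = 3P + 1P
120 = 4P
P* = 120/4 = 30

30


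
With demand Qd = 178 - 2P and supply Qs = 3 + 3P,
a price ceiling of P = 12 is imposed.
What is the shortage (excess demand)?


At P = 12:
Qd = 178 - 2*12 = 154
Qs = 3 + 3*12 = 39
Shortage = Qd - Qs = 154 - 39 = 115

115


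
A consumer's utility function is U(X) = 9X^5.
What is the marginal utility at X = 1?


MU = dU/dX = 9*5*X^(5-1)
MU = 45*X^4
At X = 1:
MU = 45 * 1^4
MU = 45 * 1 = 45

45


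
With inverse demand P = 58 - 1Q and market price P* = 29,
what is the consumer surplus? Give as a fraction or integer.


Maximum willingness to pay (at Q=0): P_max = 58
Quantity demanded at P* = 29:
Q* = (58 - 29)/1 = 29
CS = (1/2) * Q* * (P_max - P*)
CS = (1/2) * 29 * (58 - 29)
CS = (1/2) * 29 * 29 = 841/2

841/2


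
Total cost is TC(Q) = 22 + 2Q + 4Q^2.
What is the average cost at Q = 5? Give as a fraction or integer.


TC(5) = 22 + 2*5 + 4*5^2
TC(5) = 22 + 10 + 100 = 132
AC = TC/Q = 132/5 = 132/5

132/5


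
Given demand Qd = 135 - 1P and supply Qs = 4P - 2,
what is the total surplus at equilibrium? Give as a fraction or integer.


Find equilibrium: 135 - 1P = 4P - 2
135 + 2 = 5P
P* = 137/5 = 137/5
Q* = 4*137/5 - 2 = 538/5
Inverse demand: P = 135 - Q/1, so P_max = 135
Inverse supply: P = 1/2 + Q/4, so P_min = 1/2
CS = (1/2) * 538/5 * (135 - 137/5) = 144722/25
PS = (1/2) * 538/5 * (137/5 - 1/2) = 72361/50
TS = CS + PS = 144722/25 + 72361/50 = 72361/10

72361/10


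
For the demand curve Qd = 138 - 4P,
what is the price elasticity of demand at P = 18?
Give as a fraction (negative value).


dQ/dP = -4
At P = 18: Q = 138 - 4*18 = 66
E = (dQ/dP)(P/Q) = (-4)(18/66) = -12/11

-12/11


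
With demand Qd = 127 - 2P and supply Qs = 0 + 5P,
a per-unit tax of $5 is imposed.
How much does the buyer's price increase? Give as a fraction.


With a per-unit tax, the buyer's price increase depends on relative slopes.
Supply slope: d = 5, Demand slope: b = 2
Buyer's price increase = d * tax / (b + d)
= 5 * 5 / (2 + 5)
= 25 / 7 = 25/7

25/7


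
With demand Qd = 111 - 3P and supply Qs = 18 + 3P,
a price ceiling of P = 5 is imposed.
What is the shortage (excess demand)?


At P = 5:
Qd = 111 - 3*5 = 96
Qs = 18 + 3*5 = 33
Shortage = Qd - Qs = 96 - 33 = 63

63


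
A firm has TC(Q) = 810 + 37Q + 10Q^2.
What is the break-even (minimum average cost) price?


AC(Q) = 810/Q + 37 + 10Q
To minimize: dAC/dQ = -810/Q^2 + 10 = 0
Q^2 = 810/10 = 81
Q* = 9
Min AC = 810/9 + 37 + 10*9
Min AC = 90 + 37 + 90 = 217

217


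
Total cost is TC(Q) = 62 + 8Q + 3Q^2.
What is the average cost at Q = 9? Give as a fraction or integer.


TC(9) = 62 + 8*9 + 3*9^2
TC(9) = 62 + 72 + 243 = 377
AC = TC/Q = 377/9 = 377/9

377/9


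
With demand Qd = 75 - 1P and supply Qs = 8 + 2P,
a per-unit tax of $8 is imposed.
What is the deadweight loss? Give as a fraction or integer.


Pre-tax equilibrium quantity: Q* = 158/3
Post-tax equilibrium quantity: Q_tax = 142/3
Reduction in quantity: Q* - Q_tax = 16/3
DWL = (1/2) * tax * (Q* - Q_tax)
DWL = (1/2) * 8 * 16/3 = 64/3

64/3


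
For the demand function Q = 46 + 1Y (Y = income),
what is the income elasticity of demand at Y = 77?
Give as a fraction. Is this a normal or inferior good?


dQ/dY = 1
At Y = 77: Q = 46 + 1*77 = 123
Ey = (dQ/dY)(Y/Q) = 1 * 77 / 123 = 77/123
Since Ey > 0, this is a normal good.

77/123 (normal good)


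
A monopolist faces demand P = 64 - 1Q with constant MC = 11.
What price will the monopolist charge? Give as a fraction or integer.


MR = 64 - 2Q
Set MR = MC: 64 - 2Q = 11
Q* = 53/2
Substitute into demand:
P* = 64 - 1*53/2 = 75/2

75/2


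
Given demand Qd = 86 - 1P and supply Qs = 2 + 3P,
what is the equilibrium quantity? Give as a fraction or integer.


First find equilibrium price:
86 - 1P = 2 + 3P
P* = 84/4 = 21
Then substitute into demand:
Q* = 86 - 1 * 21 = 65

65


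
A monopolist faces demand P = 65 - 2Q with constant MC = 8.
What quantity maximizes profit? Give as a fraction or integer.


TR = P*Q = (65 - 2Q)Q = 65Q - 2Q^2
MR = dTR/dQ = 65 - 4Q
Set MR = MC:
65 - 4Q = 8
57 = 4Q
Q* = 57/4 = 57/4

57/4


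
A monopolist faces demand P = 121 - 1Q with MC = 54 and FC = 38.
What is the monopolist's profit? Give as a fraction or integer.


MR = MC: 121 - 2Q = 54
Q* = 67/2
P* = 121 - 1*67/2 = 175/2
Profit = (P* - MC)*Q* - FC
= (175/2 - 54)*67/2 - 38
= 67/2*67/2 - 38
= 4489/4 - 38 = 4337/4

4337/4


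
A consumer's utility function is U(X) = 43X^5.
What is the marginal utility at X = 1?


MU = dU/dX = 43*5*X^(5-1)
MU = 215*X^4
At X = 1:
MU = 215 * 1^4
MU = 215 * 1 = 215

215


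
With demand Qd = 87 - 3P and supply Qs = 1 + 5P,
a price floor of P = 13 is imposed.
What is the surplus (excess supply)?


At P = 13:
Qd = 87 - 3*13 = 48
Qs = 1 + 5*13 = 66
Surplus = Qs - Qd = 66 - 48 = 18

18


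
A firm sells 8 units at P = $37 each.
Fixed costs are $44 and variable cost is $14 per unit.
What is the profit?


Total Revenue = P * Q = 37 * 8 = $296
Total Cost = FC + VC*Q = 44 + 14*8 = $156
Profit = TR - TC = 296 - 156 = $140

$140


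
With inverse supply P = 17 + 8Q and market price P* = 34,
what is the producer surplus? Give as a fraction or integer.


Minimum supply price (at Q=0): P_min = 17
Quantity supplied at P* = 34:
Q* = (34 - 17)/8 = 17/8
PS = (1/2) * Q* * (P* - P_min)
PS = (1/2) * 17/8 * (34 - 17)
PS = (1/2) * 17/8 * 17 = 289/16

289/16


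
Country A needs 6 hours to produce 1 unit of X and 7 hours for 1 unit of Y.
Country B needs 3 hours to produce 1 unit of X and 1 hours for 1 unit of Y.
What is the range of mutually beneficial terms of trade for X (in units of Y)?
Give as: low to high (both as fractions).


Opportunity cost of X for Country A = hours_X / hours_Y = 6/7 = 6/7 units of Y
Opportunity cost of X for Country B = hours_X / hours_Y = 3/1 = 3 units of Y
Terms of trade must be between the two opportunity costs.
Range: 6/7 to 3

6/7 to 3


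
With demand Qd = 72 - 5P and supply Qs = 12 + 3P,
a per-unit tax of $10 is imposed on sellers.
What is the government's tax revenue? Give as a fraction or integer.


With tax on sellers, new supply: Qs' = 12 + 3(P - 10)
= 3P - 18
New equilibrium quantity:
Q_new = 63/4
Tax revenue = tax * Q_new = 10 * 63/4 = 315/2

315/2


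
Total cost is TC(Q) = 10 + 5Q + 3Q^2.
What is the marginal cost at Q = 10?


MC = dTC/dQ = 5 + 2*3*Q
At Q = 10:
MC = 5 + 6*10
MC = 5 + 60 = 65

65


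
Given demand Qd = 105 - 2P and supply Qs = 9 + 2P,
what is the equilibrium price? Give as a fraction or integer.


At equilibrium, Qd = Qs.
105 - 2P = 9 + 2P
105 - 9 = 2P + 2P
96 = 4P
P* = 96/4 = 24

24


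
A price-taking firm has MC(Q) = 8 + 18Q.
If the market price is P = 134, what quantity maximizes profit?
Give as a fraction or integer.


In perfect competition, profit is maximized where P = MC.
134 = 8 + 18Q
126 = 18Q
Q* = 126/18 = 7

7


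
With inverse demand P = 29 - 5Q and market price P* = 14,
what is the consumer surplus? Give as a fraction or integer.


Maximum willingness to pay (at Q=0): P_max = 29
Quantity demanded at P* = 14:
Q* = (29 - 14)/5 = 3
CS = (1/2) * Q* * (P_max - P*)
CS = (1/2) * 3 * (29 - 14)
CS = (1/2) * 3 * 15 = 45/2

45/2


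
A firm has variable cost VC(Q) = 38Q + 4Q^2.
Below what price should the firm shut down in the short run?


AVC(Q) = VC(Q)/Q = 38 + 4Q
AVC is increasing in Q, so minimum AVC is at Q -> 0+.
Min AVC = 38
The firm should shut down if P < 38.

38


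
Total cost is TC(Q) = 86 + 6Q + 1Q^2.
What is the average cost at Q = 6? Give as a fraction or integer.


TC(6) = 86 + 6*6 + 1*6^2
TC(6) = 86 + 36 + 36 = 158
AC = TC/Q = 158/6 = 79/3

79/3


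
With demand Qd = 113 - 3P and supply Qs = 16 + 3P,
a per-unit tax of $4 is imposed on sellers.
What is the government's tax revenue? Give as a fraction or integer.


With tax on sellers, new supply: Qs' = 16 + 3(P - 4)
= 4 + 3P
New equilibrium quantity:
Q_new = 117/2
Tax revenue = tax * Q_new = 4 * 117/2 = 234

234


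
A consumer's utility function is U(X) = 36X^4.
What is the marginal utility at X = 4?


MU = dU/dX = 36*4*X^(4-1)
MU = 144*X^3
At X = 4:
MU = 144 * 4^3
MU = 144 * 64 = 9216

9216


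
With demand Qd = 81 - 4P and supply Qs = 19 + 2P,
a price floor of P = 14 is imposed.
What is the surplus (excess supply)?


At P = 14:
Qd = 81 - 4*14 = 25
Qs = 19 + 2*14 = 47
Surplus = Qs - Qd = 47 - 25 = 22

22


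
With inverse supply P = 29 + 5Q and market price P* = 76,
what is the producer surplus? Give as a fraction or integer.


Minimum supply price (at Q=0): P_min = 29
Quantity supplied at P* = 76:
Q* = (76 - 29)/5 = 47/5
PS = (1/2) * Q* * (P* - P_min)
PS = (1/2) * 47/5 * (76 - 29)
PS = (1/2) * 47/5 * 47 = 2209/10

2209/10


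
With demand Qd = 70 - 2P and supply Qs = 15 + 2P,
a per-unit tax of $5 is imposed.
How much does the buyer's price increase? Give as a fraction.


With a per-unit tax, the buyer's price increase depends on relative slopes.
Supply slope: d = 2, Demand slope: b = 2
Buyer's price increase = d * tax / (b + d)
= 2 * 5 / (2 + 2)
= 10 / 4 = 5/2

5/2


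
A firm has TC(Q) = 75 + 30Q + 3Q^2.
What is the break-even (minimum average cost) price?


AC(Q) = 75/Q + 30 + 3Q
To minimize: dAC/dQ = -75/Q^2 + 3 = 0
Q^2 = 75/3 = 25
Q* = 5
Min AC = 75/5 + 30 + 3*5
Min AC = 15 + 30 + 15 = 60

60


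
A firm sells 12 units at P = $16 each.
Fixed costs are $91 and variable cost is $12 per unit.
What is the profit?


Total Revenue = P * Q = 16 * 12 = $192
Total Cost = FC + VC*Q = 91 + 12*12 = $235
Profit = TR - TC = 192 - 235 = $-43

$-43


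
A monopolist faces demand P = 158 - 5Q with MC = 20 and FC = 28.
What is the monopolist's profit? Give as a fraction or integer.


MR = MC: 158 - 10Q = 20
Q* = 69/5
P* = 158 - 5*69/5 = 89
Profit = (P* - MC)*Q* - FC
= (89 - 20)*69/5 - 28
= 69*69/5 - 28
= 4761/5 - 28 = 4621/5

4621/5


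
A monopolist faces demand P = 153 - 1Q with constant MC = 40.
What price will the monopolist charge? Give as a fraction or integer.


MR = 153 - 2Q
Set MR = MC: 153 - 2Q = 40
Q* = 113/2
Substitute into demand:
P* = 153 - 1*113/2 = 193/2

193/2


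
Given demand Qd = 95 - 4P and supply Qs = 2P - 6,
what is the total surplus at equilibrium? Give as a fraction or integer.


Find equilibrium: 95 - 4P = 2P - 6
95 + 6 = 6P
P* = 101/6 = 101/6
Q* = 2*101/6 - 6 = 83/3
Inverse demand: P = 95/4 - Q/4, so P_max = 95/4
Inverse supply: P = 3 + Q/2, so P_min = 3
CS = (1/2) * 83/3 * (95/4 - 101/6) = 6889/72
PS = (1/2) * 83/3 * (101/6 - 3) = 6889/36
TS = CS + PS = 6889/72 + 6889/36 = 6889/24

6889/24


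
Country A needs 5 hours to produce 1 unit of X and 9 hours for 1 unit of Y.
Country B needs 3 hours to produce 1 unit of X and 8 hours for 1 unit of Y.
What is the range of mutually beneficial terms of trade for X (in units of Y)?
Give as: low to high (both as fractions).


Opportunity cost of X for Country A = hours_X / hours_Y = 5/9 = 5/9 units of Y
Opportunity cost of X for Country B = hours_X / hours_Y = 3/8 = 3/8 units of Y
Terms of trade must be between the two opportunity costs.
Range: 3/8 to 5/9

3/8 to 5/9


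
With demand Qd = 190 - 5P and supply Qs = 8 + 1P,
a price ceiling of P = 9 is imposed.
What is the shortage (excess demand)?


At P = 9:
Qd = 190 - 5*9 = 145
Qs = 8 + 1*9 = 17
Shortage = Qd - Qs = 145 - 17 = 128

128


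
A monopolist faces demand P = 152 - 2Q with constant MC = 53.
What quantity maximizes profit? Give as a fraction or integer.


TR = P*Q = (152 - 2Q)Q = 152Q - 2Q^2
MR = dTR/dQ = 152 - 4Q
Set MR = MC:
152 - 4Q = 53
99 = 4Q
Q* = 99/4 = 99/4

99/4


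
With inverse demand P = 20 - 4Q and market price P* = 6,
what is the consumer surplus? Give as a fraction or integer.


Maximum willingness to pay (at Q=0): P_max = 20
Quantity demanded at P* = 6:
Q* = (20 - 6)/4 = 7/2
CS = (1/2) * Q* * (P_max - P*)
CS = (1/2) * 7/2 * (20 - 6)
CS = (1/2) * 7/2 * 14 = 49/2

49/2


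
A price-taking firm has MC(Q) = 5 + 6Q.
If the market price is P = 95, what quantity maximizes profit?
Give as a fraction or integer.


In perfect competition, profit is maximized where P = MC.
95 = 5 + 6Q
90 = 6Q
Q* = 90/6 = 15

15


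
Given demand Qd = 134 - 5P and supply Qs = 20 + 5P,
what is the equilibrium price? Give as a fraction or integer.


At equilibrium, Qd = Qs.
134 - 5P = 20 + 5P
134 - 20 = 5P + 5P
114 = 10P
P* = 114/10 = 57/5

57/5


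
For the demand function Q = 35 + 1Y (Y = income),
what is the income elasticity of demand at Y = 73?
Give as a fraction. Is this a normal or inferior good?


dQ/dY = 1
At Y = 73: Q = 35 + 1*73 = 108
Ey = (dQ/dY)(Y/Q) = 1 * 73 / 108 = 73/108
Since Ey > 0, this is a normal good.

73/108 (normal good)


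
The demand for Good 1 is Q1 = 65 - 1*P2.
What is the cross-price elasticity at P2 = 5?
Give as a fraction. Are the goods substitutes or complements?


dQ1/dP2 = -1
At P2 = 5: Q1 = 65 - 1*5 = 60
Exy = (dQ1/dP2)(P2/Q1) = -1 * 5 / 60 = -1/12
Since Exy < 0, the goods are complements.

-1/12 (complements)


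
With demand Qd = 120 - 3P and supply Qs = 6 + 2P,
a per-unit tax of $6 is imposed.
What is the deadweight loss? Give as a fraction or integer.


Pre-tax equilibrium quantity: Q* = 258/5
Post-tax equilibrium quantity: Q_tax = 222/5
Reduction in quantity: Q* - Q_tax = 36/5
DWL = (1/2) * tax * (Q* - Q_tax)
DWL = (1/2) * 6 * 36/5 = 108/5

108/5


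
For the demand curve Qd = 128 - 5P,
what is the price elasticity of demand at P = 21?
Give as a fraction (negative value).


dQ/dP = -5
At P = 21: Q = 128 - 5*21 = 23
E = (dQ/dP)(P/Q) = (-5)(21/23) = -105/23

-105/23


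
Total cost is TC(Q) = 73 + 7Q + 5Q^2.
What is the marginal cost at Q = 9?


MC = dTC/dQ = 7 + 2*5*Q
At Q = 9:
MC = 7 + 10*9
MC = 7 + 90 = 97

97


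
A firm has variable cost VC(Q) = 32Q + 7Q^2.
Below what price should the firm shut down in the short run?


AVC(Q) = VC(Q)/Q = 32 + 7Q
AVC is increasing in Q, so minimum AVC is at Q -> 0+.
Min AVC = 32
The firm should shut down if P < 32.

32


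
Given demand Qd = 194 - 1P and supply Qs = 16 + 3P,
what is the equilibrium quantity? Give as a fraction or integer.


First find equilibrium price:
194 - 1P = 16 + 3P
P* = 178/4 = 89/2
Then substitute into demand:
Q* = 194 - 1 * 89/2 = 299/2

299/2


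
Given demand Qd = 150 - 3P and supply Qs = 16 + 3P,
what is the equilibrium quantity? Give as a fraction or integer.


First find equilibrium price:
150 - 3P = 16 + 3P
P* = 134/6 = 67/3
Then substitute into demand:
Q* = 150 - 3 * 67/3 = 83

83


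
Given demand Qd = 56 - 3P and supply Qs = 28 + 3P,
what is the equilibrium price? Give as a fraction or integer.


At equilibrium, Qd = Qs.
56 - 3P = 28 + 3P
56 - 28 = 3P + 3P
28 = 6P
P* = 28/6 = 14/3

14/3


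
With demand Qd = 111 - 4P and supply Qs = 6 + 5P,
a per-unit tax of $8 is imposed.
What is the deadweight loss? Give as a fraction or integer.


Pre-tax equilibrium quantity: Q* = 193/3
Post-tax equilibrium quantity: Q_tax = 419/9
Reduction in quantity: Q* - Q_tax = 160/9
DWL = (1/2) * tax * (Q* - Q_tax)
DWL = (1/2) * 8 * 160/9 = 640/9

640/9


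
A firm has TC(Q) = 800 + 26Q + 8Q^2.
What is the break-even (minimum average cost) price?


AC(Q) = 800/Q + 26 + 8Q
To minimize: dAC/dQ = -800/Q^2 + 8 = 0
Q^2 = 800/8 = 100
Q* = 10
Min AC = 800/10 + 26 + 8*10
Min AC = 80 + 26 + 80 = 186

186


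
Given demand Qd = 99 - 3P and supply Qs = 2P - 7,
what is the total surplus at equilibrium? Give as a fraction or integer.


Find equilibrium: 99 - 3P = 2P - 7
99 + 7 = 5P
P* = 106/5 = 106/5
Q* = 2*106/5 - 7 = 177/5
Inverse demand: P = 33 - Q/3, so P_max = 33
Inverse supply: P = 7/2 + Q/2, so P_min = 7/2
CS = (1/2) * 177/5 * (33 - 106/5) = 10443/50
PS = (1/2) * 177/5 * (106/5 - 7/2) = 31329/100
TS = CS + PS = 10443/50 + 31329/100 = 10443/20

10443/20


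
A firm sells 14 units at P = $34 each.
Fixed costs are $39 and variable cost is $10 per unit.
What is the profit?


Total Revenue = P * Q = 34 * 14 = $476
Total Cost = FC + VC*Q = 39 + 10*14 = $179
Profit = TR - TC = 476 - 179 = $297

$297


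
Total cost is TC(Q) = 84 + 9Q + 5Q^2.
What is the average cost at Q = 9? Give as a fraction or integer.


TC(9) = 84 + 9*9 + 5*9^2
TC(9) = 84 + 81 + 405 = 570
AC = TC/Q = 570/9 = 190/3

190/3


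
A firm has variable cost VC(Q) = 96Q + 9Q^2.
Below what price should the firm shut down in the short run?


AVC(Q) = VC(Q)/Q = 96 + 9Q
AVC is increasing in Q, so minimum AVC is at Q -> 0+.
Min AVC = 96
The firm should shut down if P < 96.

96


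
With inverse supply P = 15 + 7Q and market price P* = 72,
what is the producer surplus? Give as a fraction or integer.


Minimum supply price (at Q=0): P_min = 15
Quantity supplied at P* = 72:
Q* = (72 - 15)/7 = 57/7
PS = (1/2) * Q* * (P* - P_min)
PS = (1/2) * 57/7 * (72 - 15)
PS = (1/2) * 57/7 * 57 = 3249/14

3249/14


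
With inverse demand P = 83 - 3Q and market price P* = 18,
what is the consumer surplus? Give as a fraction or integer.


Maximum willingness to pay (at Q=0): P_max = 83
Quantity demanded at P* = 18:
Q* = (83 - 18)/3 = 65/3
CS = (1/2) * Q* * (P_max - P*)
CS = (1/2) * 65/3 * (83 - 18)
CS = (1/2) * 65/3 * 65 = 4225/6

4225/6


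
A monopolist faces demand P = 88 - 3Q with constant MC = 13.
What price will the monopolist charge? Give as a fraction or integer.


MR = 88 - 6Q
Set MR = MC: 88 - 6Q = 13
Q* = 25/2
Substitute into demand:
P* = 88 - 3*25/2 = 101/2

101/2


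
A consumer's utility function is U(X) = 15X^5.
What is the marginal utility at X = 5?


MU = dU/dX = 15*5*X^(5-1)
MU = 75*X^4
At X = 5:
MU = 75 * 5^4
MU = 75 * 625 = 46875

46875


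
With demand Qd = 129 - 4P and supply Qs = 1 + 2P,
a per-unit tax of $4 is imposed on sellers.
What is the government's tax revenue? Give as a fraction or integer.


With tax on sellers, new supply: Qs' = 1 + 2(P - 4)
= 2P - 7
New equilibrium quantity:
Q_new = 115/3
Tax revenue = tax * Q_new = 4 * 115/3 = 460/3

460/3


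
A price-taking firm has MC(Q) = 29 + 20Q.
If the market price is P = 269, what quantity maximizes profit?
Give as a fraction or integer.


In perfect competition, profit is maximized where P = MC.
269 = 29 + 20Q
240 = 20Q
Q* = 240/20 = 12

12


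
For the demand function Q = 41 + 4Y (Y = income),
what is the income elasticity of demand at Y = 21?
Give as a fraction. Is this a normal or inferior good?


dQ/dY = 4
At Y = 21: Q = 41 + 4*21 = 125
Ey = (dQ/dY)(Y/Q) = 4 * 21 / 125 = 84/125
Since Ey > 0, this is a normal good.

84/125 (normal good)


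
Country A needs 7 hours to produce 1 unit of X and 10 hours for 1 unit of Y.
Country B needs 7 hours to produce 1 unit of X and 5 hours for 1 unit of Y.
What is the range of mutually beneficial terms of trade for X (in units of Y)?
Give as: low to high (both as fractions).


Opportunity cost of X for Country A = hours_X / hours_Y = 7/10 = 7/10 units of Y
Opportunity cost of X for Country B = hours_X / hours_Y = 7/5 = 7/5 units of Y
Terms of trade must be between the two opportunity costs.
Range: 7/10 to 7/5

7/10 to 7/5


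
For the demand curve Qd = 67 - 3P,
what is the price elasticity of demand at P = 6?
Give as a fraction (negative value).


dQ/dP = -3
At P = 6: Q = 67 - 3*6 = 49
E = (dQ/dP)(P/Q) = (-3)(6/49) = -18/49

-18/49


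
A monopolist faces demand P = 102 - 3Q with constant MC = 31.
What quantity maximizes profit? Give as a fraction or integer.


TR = P*Q = (102 - 3Q)Q = 102Q - 3Q^2
MR = dTR/dQ = 102 - 6Q
Set MR = MC:
102 - 6Q = 31
71 = 6Q
Q* = 71/6 = 71/6

71/6


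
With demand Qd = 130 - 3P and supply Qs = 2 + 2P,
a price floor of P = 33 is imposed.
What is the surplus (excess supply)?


At P = 33:
Qd = 130 - 3*33 = 31
Qs = 2 + 2*33 = 68
Surplus = Qs - Qd = 68 - 31 = 37

37


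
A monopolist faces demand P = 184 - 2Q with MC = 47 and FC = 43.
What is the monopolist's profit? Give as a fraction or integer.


MR = MC: 184 - 4Q = 47
Q* = 137/4
P* = 184 - 2*137/4 = 231/2
Profit = (P* - MC)*Q* - FC
= (231/2 - 47)*137/4 - 43
= 137/2*137/4 - 43
= 18769/8 - 43 = 18425/8

18425/8


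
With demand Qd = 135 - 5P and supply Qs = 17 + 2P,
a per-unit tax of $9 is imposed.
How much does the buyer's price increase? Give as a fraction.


With a per-unit tax, the buyer's price increase depends on relative slopes.
Supply slope: d = 2, Demand slope: b = 5
Buyer's price increase = d * tax / (b + d)
= 2 * 9 / (5 + 2)
= 18 / 7 = 18/7

18/7


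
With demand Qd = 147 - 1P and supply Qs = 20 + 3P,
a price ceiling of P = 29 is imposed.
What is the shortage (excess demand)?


At P = 29:
Qd = 147 - 1*29 = 118
Qs = 20 + 3*29 = 107
Shortage = Qd - Qs = 118 - 107 = 11

11


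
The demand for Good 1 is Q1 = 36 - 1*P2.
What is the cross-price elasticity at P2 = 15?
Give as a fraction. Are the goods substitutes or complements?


dQ1/dP2 = -1
At P2 = 15: Q1 = 36 - 1*15 = 21
Exy = (dQ1/dP2)(P2/Q1) = -1 * 15 / 21 = -5/7
Since Exy < 0, the goods are complements.

-5/7 (complements)


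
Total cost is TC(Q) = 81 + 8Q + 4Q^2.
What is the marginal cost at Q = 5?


MC = dTC/dQ = 8 + 2*4*Q
At Q = 5:
MC = 8 + 8*5
MC = 8 + 40 = 48

48


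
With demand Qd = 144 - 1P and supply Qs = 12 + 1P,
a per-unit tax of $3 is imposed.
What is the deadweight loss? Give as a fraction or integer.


Pre-tax equilibrium quantity: Q* = 78
Post-tax equilibrium quantity: Q_tax = 153/2
Reduction in quantity: Q* - Q_tax = 3/2
DWL = (1/2) * tax * (Q* - Q_tax)
DWL = (1/2) * 3 * 3/2 = 9/4

9/4


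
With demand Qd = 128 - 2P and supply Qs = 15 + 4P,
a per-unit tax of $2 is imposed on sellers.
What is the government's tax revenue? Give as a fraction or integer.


With tax on sellers, new supply: Qs' = 15 + 4(P - 2)
= 7 + 4P
New equilibrium quantity:
Q_new = 263/3
Tax revenue = tax * Q_new = 2 * 263/3 = 526/3

526/3


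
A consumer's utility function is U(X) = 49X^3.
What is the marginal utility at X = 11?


MU = dU/dX = 49*3*X^(3-1)
MU = 147*X^2
At X = 11:
MU = 147 * 11^2
MU = 147 * 121 = 17787

17787


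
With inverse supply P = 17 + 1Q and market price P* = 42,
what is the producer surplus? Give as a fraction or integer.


Minimum supply price (at Q=0): P_min = 17
Quantity supplied at P* = 42:
Q* = (42 - 17)/1 = 25
PS = (1/2) * Q* * (P* - P_min)
PS = (1/2) * 25 * (42 - 17)
PS = (1/2) * 25 * 25 = 625/2

625/2


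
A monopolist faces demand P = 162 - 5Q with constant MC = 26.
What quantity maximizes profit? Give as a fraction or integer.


TR = P*Q = (162 - 5Q)Q = 162Q - 5Q^2
MR = dTR/dQ = 162 - 10Q
Set MR = MC:
162 - 10Q = 26
136 = 10Q
Q* = 136/10 = 68/5

68/5


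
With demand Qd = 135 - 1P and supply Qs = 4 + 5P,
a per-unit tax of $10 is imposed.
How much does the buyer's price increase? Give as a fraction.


With a per-unit tax, the buyer's price increase depends on relative slopes.
Supply slope: d = 5, Demand slope: b = 1
Buyer's price increase = d * tax / (b + d)
= 5 * 10 / (1 + 5)
= 50 / 6 = 25/3

25/3


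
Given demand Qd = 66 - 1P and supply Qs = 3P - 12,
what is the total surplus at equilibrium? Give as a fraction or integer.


Find equilibrium: 66 - 1P = 3P - 12
66 + 12 = 4P
P* = 78/4 = 39/2
Q* = 3*39/2 - 12 = 93/2
Inverse demand: P = 66 - Q/1, so P_max = 66
Inverse supply: P = 4 + Q/3, so P_min = 4
CS = (1/2) * 93/2 * (66 - 39/2) = 8649/8
PS = (1/2) * 93/2 * (39/2 - 4) = 2883/8
TS = CS + PS = 8649/8 + 2883/8 = 2883/2

2883/2


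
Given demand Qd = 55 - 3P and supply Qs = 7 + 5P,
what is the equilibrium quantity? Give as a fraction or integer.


First find equilibrium price:
55 - 3P = 7 + 5P
P* = 48/8 = 6
Then substitute into demand:
Q* = 55 - 3 * 6 = 37

37


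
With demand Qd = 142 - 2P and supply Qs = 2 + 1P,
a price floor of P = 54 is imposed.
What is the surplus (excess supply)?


At P = 54:
Qd = 142 - 2*54 = 34
Qs = 2 + 1*54 = 56
Surplus = Qs - Qd = 56 - 34 = 22

22


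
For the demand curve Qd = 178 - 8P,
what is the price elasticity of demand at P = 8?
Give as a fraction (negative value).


dQ/dP = -8
At P = 8: Q = 178 - 8*8 = 114
E = (dQ/dP)(P/Q) = (-8)(8/114) = -32/57

-32/57


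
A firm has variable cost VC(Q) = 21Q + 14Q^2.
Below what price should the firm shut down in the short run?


AVC(Q) = VC(Q)/Q = 21 + 14Q
AVC is increasing in Q, so minimum AVC is at Q -> 0+.
Min AVC = 21
The firm should shut down if P < 21.

21


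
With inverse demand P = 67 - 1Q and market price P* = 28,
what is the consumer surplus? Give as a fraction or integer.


Maximum willingness to pay (at Q=0): P_max = 67
Quantity demanded at P* = 28:
Q* = (67 - 28)/1 = 39
CS = (1/2) * Q* * (P_max - P*)
CS = (1/2) * 39 * (67 - 28)
CS = (1/2) * 39 * 39 = 1521/2

1521/2


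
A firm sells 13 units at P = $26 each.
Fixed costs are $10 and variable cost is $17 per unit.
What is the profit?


Total Revenue = P * Q = 26 * 13 = $338
Total Cost = FC + VC*Q = 10 + 17*13 = $231
Profit = TR - TC = 338 - 231 = $107

$107


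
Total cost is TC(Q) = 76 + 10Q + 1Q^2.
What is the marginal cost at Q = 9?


MC = dTC/dQ = 10 + 2*1*Q
At Q = 9:
MC = 10 + 2*9
MC = 10 + 18 = 28

28


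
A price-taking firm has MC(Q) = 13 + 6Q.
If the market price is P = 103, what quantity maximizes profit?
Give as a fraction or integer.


In perfect competition, profit is maximized where P = MC.
103 = 13 + 6Q
90 = 6Q
Q* = 90/6 = 15

15


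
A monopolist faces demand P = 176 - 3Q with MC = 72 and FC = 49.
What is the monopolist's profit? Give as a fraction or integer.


MR = MC: 176 - 6Q = 72
Q* = 52/3
P* = 176 - 3*52/3 = 124
Profit = (P* - MC)*Q* - FC
= (124 - 72)*52/3 - 49
= 52*52/3 - 49
= 2704/3 - 49 = 2557/3

2557/3


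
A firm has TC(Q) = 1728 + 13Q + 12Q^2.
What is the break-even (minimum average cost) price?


AC(Q) = 1728/Q + 13 + 12Q
To minimize: dAC/dQ = -1728/Q^2 + 12 = 0
Q^2 = 1728/12 = 144
Q* = 12
Min AC = 1728/12 + 13 + 12*12
Min AC = 144 + 13 + 144 = 301

301


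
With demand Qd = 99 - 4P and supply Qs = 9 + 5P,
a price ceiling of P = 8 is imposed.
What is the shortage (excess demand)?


At P = 8:
Qd = 99 - 4*8 = 67
Qs = 9 + 5*8 = 49
Shortage = Qd - Qs = 67 - 49 = 18

18


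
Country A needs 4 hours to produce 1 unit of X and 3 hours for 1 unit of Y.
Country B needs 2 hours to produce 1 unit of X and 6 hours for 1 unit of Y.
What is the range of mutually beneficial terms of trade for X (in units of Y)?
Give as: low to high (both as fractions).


Opportunity cost of X for Country A = hours_X / hours_Y = 4/3 = 4/3 units of Y
Opportunity cost of X for Country B = hours_X / hours_Y = 2/6 = 1/3 units of Y
Terms of trade must be between the two opportunity costs.
Range: 1/3 to 4/3

1/3 to 4/3


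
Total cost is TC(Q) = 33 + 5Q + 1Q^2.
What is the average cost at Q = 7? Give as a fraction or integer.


TC(7) = 33 + 5*7 + 1*7^2
TC(7) = 33 + 35 + 49 = 117
AC = TC/Q = 117/7 = 117/7

117/7


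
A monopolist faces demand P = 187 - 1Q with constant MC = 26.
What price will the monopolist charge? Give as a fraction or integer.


MR = 187 - 2Q
Set MR = MC: 187 - 2Q = 26
Q* = 161/2
Substitute into demand:
P* = 187 - 1*161/2 = 213/2

213/2


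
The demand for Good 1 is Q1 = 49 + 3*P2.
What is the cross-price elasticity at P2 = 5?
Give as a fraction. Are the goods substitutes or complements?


dQ1/dP2 = 3
At P2 = 5: Q1 = 49 + 3*5 = 64
Exy = (dQ1/dP2)(P2/Q1) = 3 * 5 / 64 = 15/64
Since Exy > 0, the goods are substitutes.

15/64 (substitutes)


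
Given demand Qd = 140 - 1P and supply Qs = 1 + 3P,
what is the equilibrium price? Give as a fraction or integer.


At equilibrium, Qd = Qs.
140 - 1P = 1 + 3P
140 - 1 = 1P + 3P
139 = 4P
P* = 139/4 = 139/4

139/4


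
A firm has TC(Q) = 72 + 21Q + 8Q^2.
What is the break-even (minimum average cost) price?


AC(Q) = 72/Q + 21 + 8Q
To minimize: dAC/dQ = -72/Q^2 + 8 = 0
Q^2 = 72/8 = 9
Q* = 3
Min AC = 72/3 + 21 + 8*3
Min AC = 24 + 21 + 24 = 69

69


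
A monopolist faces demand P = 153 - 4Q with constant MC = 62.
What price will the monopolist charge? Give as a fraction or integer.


MR = 153 - 8Q
Set MR = MC: 153 - 8Q = 62
Q* = 91/8
Substitute into demand:
P* = 153 - 4*91/8 = 215/2

215/2


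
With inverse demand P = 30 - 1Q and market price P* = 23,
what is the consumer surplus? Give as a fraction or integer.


Maximum willingness to pay (at Q=0): P_max = 30
Quantity demanded at P* = 23:
Q* = (30 - 23)/1 = 7
CS = (1/2) * Q* * (P_max - P*)
CS = (1/2) * 7 * (30 - 23)
CS = (1/2) * 7 * 7 = 49/2

49/2


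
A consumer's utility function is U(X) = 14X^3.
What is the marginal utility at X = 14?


MU = dU/dX = 14*3*X^(3-1)
MU = 42*X^2
At X = 14:
MU = 42 * 14^2
MU = 42 * 196 = 8232

8232


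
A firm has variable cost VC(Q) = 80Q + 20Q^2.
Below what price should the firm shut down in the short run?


AVC(Q) = VC(Q)/Q = 80 + 20Q
AVC is increasing in Q, so minimum AVC is at Q -> 0+.
Min AVC = 80
The firm should shut down if P < 80.

80


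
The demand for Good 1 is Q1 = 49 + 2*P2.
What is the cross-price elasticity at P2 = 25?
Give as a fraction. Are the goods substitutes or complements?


dQ1/dP2 = 2
At P2 = 25: Q1 = 49 + 2*25 = 99
Exy = (dQ1/dP2)(P2/Q1) = 2 * 25 / 99 = 50/99
Since Exy > 0, the goods are substitutes.

50/99 (substitutes)


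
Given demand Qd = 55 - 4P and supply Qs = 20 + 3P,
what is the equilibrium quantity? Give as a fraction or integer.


First find equilibrium price:
55 - 4P = 20 + 3P
P* = 35/7 = 5
Then substitute into demand:
Q* = 55 - 4 * 5 = 35

35


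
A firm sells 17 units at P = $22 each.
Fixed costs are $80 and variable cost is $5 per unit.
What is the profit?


Total Revenue = P * Q = 22 * 17 = $374
Total Cost = FC + VC*Q = 80 + 5*17 = $165
Profit = TR - TC = 374 - 165 = $209

$209


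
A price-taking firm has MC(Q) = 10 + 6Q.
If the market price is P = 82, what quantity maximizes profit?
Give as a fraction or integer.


In perfect competition, profit is maximized where P = MC.
82 = 10 + 6Q
72 = 6Q
Q* = 72/6 = 12

12


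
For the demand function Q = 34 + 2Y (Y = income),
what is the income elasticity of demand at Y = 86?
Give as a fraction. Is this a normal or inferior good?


dQ/dY = 2
At Y = 86: Q = 34 + 2*86 = 206
Ey = (dQ/dY)(Y/Q) = 2 * 86 / 206 = 86/103
Since Ey > 0, this is a normal good.

86/103 (normal good)


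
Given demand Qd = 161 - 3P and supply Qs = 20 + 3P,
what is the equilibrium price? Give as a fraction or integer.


At equilibrium, Qd = Qs.
161 - 3P = 20 + 3P
161 - 20 = 3P + 3P
141 = 6P
P* = 141/6 = 47/2

47/2


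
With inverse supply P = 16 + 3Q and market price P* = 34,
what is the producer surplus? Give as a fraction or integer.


Minimum supply price (at Q=0): P_min = 16
Quantity supplied at P* = 34:
Q* = (34 - 16)/3 = 6
PS = (1/2) * Q* * (P* - P_min)
PS = (1/2) * 6 * (34 - 16)
PS = (1/2) * 6 * 18 = 54

54


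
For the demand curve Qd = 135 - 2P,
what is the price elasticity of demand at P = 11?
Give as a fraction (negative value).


dQ/dP = -2
At P = 11: Q = 135 - 2*11 = 113
E = (dQ/dP)(P/Q) = (-2)(11/113) = -22/113

-22/113


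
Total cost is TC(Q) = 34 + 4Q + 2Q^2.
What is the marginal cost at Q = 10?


MC = dTC/dQ = 4 + 2*2*Q
At Q = 10:
MC = 4 + 4*10
MC = 4 + 40 = 44

44


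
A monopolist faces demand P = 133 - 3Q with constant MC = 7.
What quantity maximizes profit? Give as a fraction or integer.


TR = P*Q = (133 - 3Q)Q = 133Q - 3Q^2
MR = dTR/dQ = 133 - 6Q
Set MR = MC:
133 - 6Q = 7
126 = 6Q
Q* = 126/6 = 21

21


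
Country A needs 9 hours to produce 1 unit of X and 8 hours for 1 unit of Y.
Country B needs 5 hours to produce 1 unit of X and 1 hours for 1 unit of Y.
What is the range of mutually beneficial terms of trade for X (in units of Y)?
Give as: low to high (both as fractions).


Opportunity cost of X for Country A = hours_X / hours_Y = 9/8 = 9/8 units of Y
Opportunity cost of X for Country B = hours_X / hours_Y = 5/1 = 5 units of Y
Terms of trade must be between the two opportunity costs.
Range: 9/8 to 5

9/8 to 5


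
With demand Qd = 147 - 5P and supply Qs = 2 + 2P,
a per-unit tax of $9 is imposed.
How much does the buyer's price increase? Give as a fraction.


With a per-unit tax, the buyer's price increase depends on relative slopes.
Supply slope: d = 2, Demand slope: b = 5
Buyer's price increase = d * tax / (b + d)
= 2 * 9 / (5 + 2)
= 18 / 7 = 18/7

18/7


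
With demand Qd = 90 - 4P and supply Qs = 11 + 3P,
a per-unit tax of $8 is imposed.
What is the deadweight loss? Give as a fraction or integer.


Pre-tax equilibrium quantity: Q* = 314/7
Post-tax equilibrium quantity: Q_tax = 218/7
Reduction in quantity: Q* - Q_tax = 96/7
DWL = (1/2) * tax * (Q* - Q_tax)
DWL = (1/2) * 8 * 96/7 = 384/7

384/7


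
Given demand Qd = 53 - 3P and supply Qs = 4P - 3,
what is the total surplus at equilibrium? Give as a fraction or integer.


Find equilibrium: 53 - 3P = 4P - 3
53 + 3 = 7P
P* = 56/7 = 8
Q* = 4*8 - 3 = 29
Inverse demand: P = 53/3 - Q/3, so P_max = 53/3
Inverse supply: P = 3/4 + Q/4, so P_min = 3/4
CS = (1/2) * 29 * (53/3 - 8) = 841/6
PS = (1/2) * 29 * (8 - 3/4) = 841/8
TS = CS + PS = 841/6 + 841/8 = 5887/24

5887/24


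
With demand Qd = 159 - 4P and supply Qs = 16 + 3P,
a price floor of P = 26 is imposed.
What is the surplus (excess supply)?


At P = 26:
Qd = 159 - 4*26 = 55
Qs = 16 + 3*26 = 94
Surplus = Qs - Qd = 94 - 55 = 39

39


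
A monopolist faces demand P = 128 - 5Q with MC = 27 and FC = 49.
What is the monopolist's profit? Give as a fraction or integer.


MR = MC: 128 - 10Q = 27
Q* = 101/10
P* = 128 - 5*101/10 = 155/2
Profit = (P* - MC)*Q* - FC
= (155/2 - 27)*101/10 - 49
= 101/2*101/10 - 49
= 10201/20 - 49 = 9221/20

9221/20


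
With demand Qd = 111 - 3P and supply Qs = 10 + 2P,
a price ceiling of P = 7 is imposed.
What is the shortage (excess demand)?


At P = 7:
Qd = 111 - 3*7 = 90
Qs = 10 + 2*7 = 24
Shortage = Qd - Qs = 90 - 24 = 66

66


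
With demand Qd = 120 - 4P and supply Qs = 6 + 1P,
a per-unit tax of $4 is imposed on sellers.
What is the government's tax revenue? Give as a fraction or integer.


With tax on sellers, new supply: Qs' = 6 + 1(P - 4)
= 2 + 1P
New equilibrium quantity:
Q_new = 128/5
Tax revenue = tax * Q_new = 4 * 128/5 = 512/5

512/5


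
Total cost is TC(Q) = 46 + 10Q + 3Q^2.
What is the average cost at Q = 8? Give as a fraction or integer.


TC(8) = 46 + 10*8 + 3*8^2
TC(8) = 46 + 80 + 192 = 318
AC = TC/Q = 318/8 = 159/4

159/4


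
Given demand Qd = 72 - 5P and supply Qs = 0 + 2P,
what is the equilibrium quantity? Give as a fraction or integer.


First find equilibrium price:
72 - 5P = 0 + 2P
P* = 72/7 = 72/7
Then substitute into demand:
Q* = 72 - 5 * 72/7 = 144/7

144/7


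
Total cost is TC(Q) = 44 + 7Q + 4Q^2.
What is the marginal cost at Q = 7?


MC = dTC/dQ = 7 + 2*4*Q
At Q = 7:
MC = 7 + 8*7
MC = 7 + 56 = 63

63


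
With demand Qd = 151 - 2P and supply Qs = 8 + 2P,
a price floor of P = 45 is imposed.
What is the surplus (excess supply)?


At P = 45:
Qd = 151 - 2*45 = 61
Qs = 8 + 2*45 = 98
Surplus = Qs - Qd = 98 - 61 = 37

37


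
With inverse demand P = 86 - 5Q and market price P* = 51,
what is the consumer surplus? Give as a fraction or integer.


Maximum willingness to pay (at Q=0): P_max = 86
Quantity demanded at P* = 51:
Q* = (86 - 51)/5 = 7
CS = (1/2) * Q* * (P_max - P*)
CS = (1/2) * 7 * (86 - 51)
CS = (1/2) * 7 * 35 = 245/2

245/2


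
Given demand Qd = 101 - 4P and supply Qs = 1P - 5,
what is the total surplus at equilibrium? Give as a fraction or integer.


Find equilibrium: 101 - 4P = 1P - 5
101 + 5 = 5P
P* = 106/5 = 106/5
Q* = 1*106/5 - 5 = 81/5
Inverse demand: P = 101/4 - Q/4, so P_max = 101/4
Inverse supply: P = 5 + Q/1, so P_min = 5
CS = (1/2) * 81/5 * (101/4 - 106/5) = 6561/200
PS = (1/2) * 81/5 * (106/5 - 5) = 6561/50
TS = CS + PS = 6561/200 + 6561/50 = 6561/40

6561/40


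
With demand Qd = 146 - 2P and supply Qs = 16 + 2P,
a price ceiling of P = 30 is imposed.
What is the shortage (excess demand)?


At P = 30:
Qd = 146 - 2*30 = 86
Qs = 16 + 2*30 = 76
Shortage = Qd - Qs = 86 - 76 = 10

10


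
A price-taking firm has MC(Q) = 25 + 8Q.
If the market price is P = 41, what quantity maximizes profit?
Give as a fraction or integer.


In perfect competition, profit is maximized where P = MC.
41 = 25 + 8Q
16 = 8Q
Q* = 16/8 = 2

2


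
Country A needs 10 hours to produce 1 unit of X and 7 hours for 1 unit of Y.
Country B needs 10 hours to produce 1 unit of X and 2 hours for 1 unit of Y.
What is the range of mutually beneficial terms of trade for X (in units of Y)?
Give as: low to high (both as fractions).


Opportunity cost of X for Country A = hours_X / hours_Y = 10/7 = 10/7 units of Y
Opportunity cost of X for Country B = hours_X / hours_Y = 10/2 = 5 units of Y
Terms of trade must be between the two opportunity costs.
Range: 10/7 to 5

10/7 to 5


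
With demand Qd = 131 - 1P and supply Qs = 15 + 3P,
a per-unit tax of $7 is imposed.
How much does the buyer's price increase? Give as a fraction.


With a per-unit tax, the buyer's price increase depends on relative slopes.
Supply slope: d = 3, Demand slope: b = 1
Buyer's price increase = d * tax / (b + d)
= 3 * 7 / (1 + 3)
= 21 / 4 = 21/4

21/4


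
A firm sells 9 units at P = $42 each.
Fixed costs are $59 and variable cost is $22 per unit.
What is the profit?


Total Revenue = P * Q = 42 * 9 = $378
Total Cost = FC + VC*Q = 59 + 22*9 = $257
Profit = TR - TC = 378 - 257 = $121

$121


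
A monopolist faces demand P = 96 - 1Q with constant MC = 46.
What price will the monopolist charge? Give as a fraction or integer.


MR = 96 - 2Q
Set MR = MC: 96 - 2Q = 46
Q* = 25
Substitute into demand:
P* = 96 - 1*25 = 71

71


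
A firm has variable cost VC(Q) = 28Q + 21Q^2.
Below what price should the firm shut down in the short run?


AVC(Q) = VC(Q)/Q = 28 + 21Q
AVC is increasing in Q, so minimum AVC is at Q -> 0+.
Min AVC = 28
The firm should shut down if P < 28.

28


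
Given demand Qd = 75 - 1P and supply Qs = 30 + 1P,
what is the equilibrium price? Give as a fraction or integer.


At equilibrium, Qd = Qs.
75 - 1P = 30 + 1P
75 - 30 = 1P + 1P
45 = 2P
P* = 45/2 = 45/2

45/2


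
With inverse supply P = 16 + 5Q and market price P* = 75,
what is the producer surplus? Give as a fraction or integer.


Minimum supply price (at Q=0): P_min = 16
Quantity supplied at P* = 75:
Q* = (75 - 16)/5 = 59/5
PS = (1/2) * Q* * (P* - P_min)
PS = (1/2) * 59/5 * (75 - 16)
PS = (1/2) * 59/5 * 59 = 3481/10

3481/10
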